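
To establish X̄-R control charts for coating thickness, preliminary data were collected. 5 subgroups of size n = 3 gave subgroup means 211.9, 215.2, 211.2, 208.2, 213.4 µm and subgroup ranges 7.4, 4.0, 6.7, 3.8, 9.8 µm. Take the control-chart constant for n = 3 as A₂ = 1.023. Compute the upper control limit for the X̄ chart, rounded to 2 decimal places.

218.47

X̄̄ = (211.9 + 215.2 + 211.2 + 208.2 + 213.4) / 5 = 1059.9000 / 5 = 211.9800
R̄ = (7.4 + 4.0 + 6.7 + 3.8 + 9.8) / 5 = 31.7000 / 5 = 6.3400
UCL = X̄̄ + A₂·R̄ = 211.9800 + 1.023 × 6.3400 = 218.4658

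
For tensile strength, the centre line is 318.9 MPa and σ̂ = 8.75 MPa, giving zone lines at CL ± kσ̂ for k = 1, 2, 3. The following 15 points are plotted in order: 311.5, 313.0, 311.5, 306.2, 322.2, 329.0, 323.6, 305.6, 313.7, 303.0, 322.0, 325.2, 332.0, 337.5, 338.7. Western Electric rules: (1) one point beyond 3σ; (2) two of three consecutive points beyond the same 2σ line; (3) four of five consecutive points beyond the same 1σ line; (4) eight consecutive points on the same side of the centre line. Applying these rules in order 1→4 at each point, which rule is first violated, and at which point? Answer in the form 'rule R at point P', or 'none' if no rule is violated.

rule 2 at point 15

Zone of each point (C = within 1σ̂, B = 1σ̂–2σ̂, A = 2σ̂–3σ̂, * = beyond 3σ̂; sign = side of CL): 1:-C, 2:-C, 3:-C, 4:-B, 5:+C, 6:+B, 7:+C, 8:-B, 9:-C, 10:-B, 11:+C, 12:+C, 13:+B, 14:+A, 15:+A
Rule 2 (two of three consecutive points beyond the same 2σ limit) is satisfied at point 15.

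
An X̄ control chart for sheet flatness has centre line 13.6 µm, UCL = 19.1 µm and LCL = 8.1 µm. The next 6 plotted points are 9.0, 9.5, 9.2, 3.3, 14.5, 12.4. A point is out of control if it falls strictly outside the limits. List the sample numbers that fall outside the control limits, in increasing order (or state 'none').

Compare each point to [8.1, 19.1]: sample 4 = 3.3 < LCL.

4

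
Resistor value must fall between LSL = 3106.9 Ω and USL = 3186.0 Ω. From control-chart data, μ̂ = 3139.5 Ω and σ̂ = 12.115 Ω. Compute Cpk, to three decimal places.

Cpu = (USL − μ̂) / (3σ̂) = (3186.0 − 3139.5) / (3 × 12.115) = 1.2794; Cpl = (μ̂ − LSL) / (3σ̂) = (3139.5 − 3106.9) / (3 × 12.115) = 0.8970; Cpk = min(Cpu, Cpl) = 0.8970

0.897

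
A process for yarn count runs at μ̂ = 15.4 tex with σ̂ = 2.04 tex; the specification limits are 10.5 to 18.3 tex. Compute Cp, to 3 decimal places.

Cp = (USL − LSL) / (6σ̂) = (18.3 − 10.5) / (6 × 2.04) = 7.8000 / 12.2400 = 0.6373

0.637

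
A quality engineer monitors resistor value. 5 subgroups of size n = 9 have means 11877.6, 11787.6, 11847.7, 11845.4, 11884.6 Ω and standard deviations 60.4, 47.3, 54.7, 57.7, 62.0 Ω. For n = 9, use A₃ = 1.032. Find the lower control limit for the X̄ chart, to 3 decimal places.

11790.355

X̄̄ = (11877.6 + 11787.6 + 11847.7 + 11845.4 + 11884.6) / 5 = 11848.5800
s̄ = (60.4 + 47.3 + 54.7 + 57.7 + 62.0) / 5 = 56.4200
LCL = X̄̄ − A₃·s̄ = 11848.5800 − 1.032 × 56.4200 = 11790.3546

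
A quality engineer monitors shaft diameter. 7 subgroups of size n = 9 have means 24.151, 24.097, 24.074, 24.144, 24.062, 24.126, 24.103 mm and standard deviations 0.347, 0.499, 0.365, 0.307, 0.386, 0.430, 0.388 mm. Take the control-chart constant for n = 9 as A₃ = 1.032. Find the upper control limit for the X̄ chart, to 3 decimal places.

24.509

X̄̄ = (24.151 + 24.097 + 24.074 + 24.144 + 24.062 + 24.126 + 24.103) / 7 = 24.1081
s̄ = (0.347 + 0.499 + 0.365 + 0.307 + 0.386 + 0.430 + 0.388) / 7 = 0.3889
UCL = X̄̄ + A₃·s̄ = 24.1081 + 1.032 × 0.3889 = 24.5094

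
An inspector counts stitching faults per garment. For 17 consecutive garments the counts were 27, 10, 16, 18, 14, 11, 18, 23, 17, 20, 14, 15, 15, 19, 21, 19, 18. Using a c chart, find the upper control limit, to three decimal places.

c̄ = (27 + 10 + 16 + 18 + 14 + 11 + 18 + 23 + 17 + 20 + 14 + 15 + 15 + 19 + 21 + 19 + 18) / 17 = 295 / 17 = 17.3529
UCL = c̄ + 3√c̄ = 17.3529 + 3 × √17.3529 = 17.3529 + 3 × 4.1657 = 29.8500

29.850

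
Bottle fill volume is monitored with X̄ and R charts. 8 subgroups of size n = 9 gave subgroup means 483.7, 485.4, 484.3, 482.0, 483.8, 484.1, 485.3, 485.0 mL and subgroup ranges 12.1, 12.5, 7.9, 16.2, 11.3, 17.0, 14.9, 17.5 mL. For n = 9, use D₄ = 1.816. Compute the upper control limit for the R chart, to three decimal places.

24.834

R̄ = (12.1 + 12.5 + 7.9 + 16.2 + 11.3 + 17.0 + 14.9 + 17.5) / 8 = 109.4000 / 8 = 13.6750
UCL_R = D₄·R̄ = 1.816 × 13.6750 = 24.8338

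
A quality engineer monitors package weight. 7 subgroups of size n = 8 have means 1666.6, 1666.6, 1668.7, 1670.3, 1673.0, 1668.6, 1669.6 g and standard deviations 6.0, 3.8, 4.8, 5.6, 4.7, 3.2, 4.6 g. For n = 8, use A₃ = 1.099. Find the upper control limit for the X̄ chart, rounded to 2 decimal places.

1674.19

X̄̄ = (1666.6 + 1666.6 + 1668.7 + 1670.3 + 1673.0 + 1668.6 + 1669.6) / 7 = 1669.0571
s̄ = (6.0 + 3.8 + 4.8 + 5.6 + 4.7 + 3.2 + 4.6) / 7 = 4.6714
UCL = X̄̄ + A₃·s̄ = 1669.0571 + 1.099 × 4.6714 = 1674.1910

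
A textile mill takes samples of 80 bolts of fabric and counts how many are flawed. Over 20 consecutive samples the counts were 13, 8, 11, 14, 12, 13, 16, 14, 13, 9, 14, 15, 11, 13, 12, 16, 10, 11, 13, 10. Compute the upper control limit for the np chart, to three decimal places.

p̄ = Σdᵢ / (k·n) = 248 / (20 × 80) = 0.15500
UCL = np̄ + 3·√(np̄(1−p̄)) = 12.4000 + 3 × √(12.4000×0.84500) = 12.4000 + 3 × 3.2370 = 22.1109

22.111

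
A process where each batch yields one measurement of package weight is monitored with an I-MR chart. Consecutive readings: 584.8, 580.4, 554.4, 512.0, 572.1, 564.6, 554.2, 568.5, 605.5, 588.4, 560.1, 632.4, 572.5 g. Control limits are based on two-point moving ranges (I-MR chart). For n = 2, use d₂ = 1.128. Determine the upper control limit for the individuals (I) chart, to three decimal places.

657.223

X̄ = (584.8 + 580.4 + 554.4 + 512.0 + 572.1 + 564.6 + 554.2 + 568.5 + 605.5 + 588.4 + 560.1 + 632.4 + 572.5) / 13 = 573.0692
Moving ranges: 4.4, 26.0, 42.4, 60.1, 7.5, 10.4, 14.3, 37.0, 17.1, 28.3, 72.3, 59.9; M̄R̄ = 379.7000 / 12 = 31.6417
UCL = X̄ + 3·M̄R̄/d₂ = 573.0692 + 3 × 31.6417 / 1.128 = 657.2226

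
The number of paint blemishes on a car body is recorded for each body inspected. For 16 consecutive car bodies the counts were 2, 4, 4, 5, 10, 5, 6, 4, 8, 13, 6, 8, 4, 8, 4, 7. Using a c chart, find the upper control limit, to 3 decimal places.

13.550

c̄ = (2 + 4 + 4 + 5 + 10 + 5 + 6 + 4 + 8 + 13 + 6 + 8 + 4 + 8 + 4 + 7) / 16 = 98 / 16 = 6.1250
UCL = c̄ + 3√c̄ = 6.1250 + 3 × √6.1250 = 6.1250 + 3 × 2.4749 = 13.5496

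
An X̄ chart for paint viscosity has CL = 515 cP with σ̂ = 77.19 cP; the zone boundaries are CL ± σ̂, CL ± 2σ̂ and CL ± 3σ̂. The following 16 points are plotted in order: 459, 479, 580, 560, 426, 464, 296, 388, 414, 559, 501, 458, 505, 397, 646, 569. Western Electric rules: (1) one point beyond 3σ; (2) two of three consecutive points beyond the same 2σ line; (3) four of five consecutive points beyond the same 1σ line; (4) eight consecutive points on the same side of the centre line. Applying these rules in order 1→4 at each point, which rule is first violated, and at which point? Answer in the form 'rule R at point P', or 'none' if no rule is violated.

rule 3 at point 9

Zone of each point (C = within 1σ̂, B = 1σ̂–2σ̂, A = 2σ̂–3σ̂, * = beyond 3σ̂; sign = side of CL): 1:-C, 2:-C, 3:+C, 4:+C, 5:-B, 6:-C, 7:-A, 8:-B, 9:-B, 10:+C, 11:-C, 12:-C, 13:-C, 14:-B, 15:+B, 16:+C
Rule 3 (four of five consecutive points beyond the same 1σ limit) is satisfied at point 9.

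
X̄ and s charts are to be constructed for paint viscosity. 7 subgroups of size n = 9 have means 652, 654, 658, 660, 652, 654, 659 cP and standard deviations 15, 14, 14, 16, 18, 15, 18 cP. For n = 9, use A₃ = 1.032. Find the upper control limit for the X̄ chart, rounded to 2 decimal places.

X̄̄ = (652 + 654 + 658 + 660 + 652 + 654 + 659) / 7 = 655.5714
s̄ = (15 + 14 + 14 + 16 + 18 + 15 + 18) / 7 = 15.7143
UCL = X̄̄ + A₃·s̄ = 655.5714 + 1.032 × 15.7143 = 671.7886

671.79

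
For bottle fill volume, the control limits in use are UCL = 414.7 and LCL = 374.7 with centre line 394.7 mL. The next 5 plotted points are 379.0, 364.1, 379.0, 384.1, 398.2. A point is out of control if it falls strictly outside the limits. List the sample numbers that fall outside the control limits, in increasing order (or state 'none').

Compare each point to [374.7, 414.7]: sample 2 = 364.1 < LCL.

2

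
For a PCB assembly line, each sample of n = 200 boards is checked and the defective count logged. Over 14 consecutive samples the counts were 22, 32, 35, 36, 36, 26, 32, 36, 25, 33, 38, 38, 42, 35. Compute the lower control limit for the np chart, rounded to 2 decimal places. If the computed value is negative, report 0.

17.48

p̄ = Σdᵢ / (k·n) = 466 / (14 × 200) = 0.16643
LCL = np̄ − 3·√(np̄(1−p̄)) = 33.2857 − 3 × 5.2674 = 17.4834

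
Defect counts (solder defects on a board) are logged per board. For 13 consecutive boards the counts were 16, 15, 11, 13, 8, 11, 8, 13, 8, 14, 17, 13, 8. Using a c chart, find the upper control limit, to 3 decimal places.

22.282

c̄ = (16 + 15 + 11 + 13 + 8 + 11 + 8 + 13 + 8 + 14 + 17 + 13 + 8) / 13 = 155 / 13 = 11.9231
UCL = c̄ + 3√c̄ = 11.9231 + 3 × √11.9231 = 11.9231 + 3 × 3.4530 = 22.2820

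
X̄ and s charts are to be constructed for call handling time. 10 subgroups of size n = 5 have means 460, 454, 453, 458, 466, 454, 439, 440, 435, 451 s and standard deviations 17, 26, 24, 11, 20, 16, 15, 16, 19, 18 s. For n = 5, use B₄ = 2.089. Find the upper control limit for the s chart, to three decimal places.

s̄ = (17 + 26 + 24 + 11 + 20 + 16 + 15 + 16 + 19 + 18) / 10 = 18.2000
UCL_s = B₄·s̄ = 2.089 × 18.2000 = 38.0198

38.020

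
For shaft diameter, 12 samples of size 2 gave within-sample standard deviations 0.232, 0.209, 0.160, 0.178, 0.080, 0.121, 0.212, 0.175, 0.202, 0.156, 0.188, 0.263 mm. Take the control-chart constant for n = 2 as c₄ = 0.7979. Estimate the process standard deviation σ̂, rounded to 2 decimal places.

0.23

s̄ = (0.232 + 0.209 + 0.160 + 0.178 + 0.080 + 0.121 + 0.212 + 0.175 + 0.202 + 0.156 + 0.188 + 0.263) / 12 = 0.1813
σ̂ = s̄ / c₄ = 0.1813 / 0.7979 = 0.2273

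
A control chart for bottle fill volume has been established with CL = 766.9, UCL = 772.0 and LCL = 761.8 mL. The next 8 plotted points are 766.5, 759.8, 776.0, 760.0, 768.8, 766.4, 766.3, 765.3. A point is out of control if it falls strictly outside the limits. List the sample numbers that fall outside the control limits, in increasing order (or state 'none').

2, 3, 4

Compare each point to [761.8, 772.0]: sample 2 = 759.8 < LCL; sample 3 = 776.0 > UCL; sample 4 = 760.0 < LCL.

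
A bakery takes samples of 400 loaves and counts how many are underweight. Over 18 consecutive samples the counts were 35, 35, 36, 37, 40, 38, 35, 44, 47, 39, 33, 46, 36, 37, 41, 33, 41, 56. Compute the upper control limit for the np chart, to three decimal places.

57.266

p̄ = Σdᵢ / (k·n) = 709 / (18 × 400) = 0.09847
UCL = np̄ + 3·√(np̄(1−p̄)) = 39.3889 + 3 × √(39.3889×0.90153) = 39.3889 + 3 × 5.9590 = 57.2660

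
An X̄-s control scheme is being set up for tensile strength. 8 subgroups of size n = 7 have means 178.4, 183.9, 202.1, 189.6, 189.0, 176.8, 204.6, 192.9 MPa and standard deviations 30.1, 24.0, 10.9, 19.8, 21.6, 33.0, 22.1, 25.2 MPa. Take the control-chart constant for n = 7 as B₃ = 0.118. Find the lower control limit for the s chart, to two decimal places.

s̄ = (30.1 + 24.0 + 10.9 + 19.8 + 21.6 + 33.0 + 22.1 + 25.2) / 8 = 23.3375
LCL_s = B₃·s̄ = 0.118 × 23.3375 = 2.7538

2.75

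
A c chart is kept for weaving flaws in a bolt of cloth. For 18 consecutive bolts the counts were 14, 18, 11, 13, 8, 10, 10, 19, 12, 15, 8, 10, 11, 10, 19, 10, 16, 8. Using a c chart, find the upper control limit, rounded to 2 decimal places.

c̄ = (14 + 18 + 11 + 13 + 8 + 10 + 10 + 19 + 12 + 15 + 8 + 10 + 11 + 10 + 19 + 10 + 16 + 8) / 18 = 222 / 18 = 12.3333
UCL = c̄ + 3√c̄ = 12.3333 + 3 × √12.3333 = 12.3333 + 3 × 3.5119 = 22.8690

22.87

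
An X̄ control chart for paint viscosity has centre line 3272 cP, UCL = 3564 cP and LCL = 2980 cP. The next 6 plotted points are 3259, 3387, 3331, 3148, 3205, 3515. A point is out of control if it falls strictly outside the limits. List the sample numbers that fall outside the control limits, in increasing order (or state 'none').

All 6 points lie within [2980, 3564].

none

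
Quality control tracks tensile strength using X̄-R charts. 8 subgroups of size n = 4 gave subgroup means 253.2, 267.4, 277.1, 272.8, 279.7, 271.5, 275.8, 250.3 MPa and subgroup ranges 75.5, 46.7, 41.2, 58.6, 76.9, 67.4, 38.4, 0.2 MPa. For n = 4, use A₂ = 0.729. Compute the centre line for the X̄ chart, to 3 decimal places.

268.475

X̄̄ = (253.2 + 267.4 + 277.1 + 272.8 + 279.7 + 271.5 + 275.8 + 250.3) / 8 = 2147.8000 / 8 = 268.4750
CL = X̄̄ = 268.4750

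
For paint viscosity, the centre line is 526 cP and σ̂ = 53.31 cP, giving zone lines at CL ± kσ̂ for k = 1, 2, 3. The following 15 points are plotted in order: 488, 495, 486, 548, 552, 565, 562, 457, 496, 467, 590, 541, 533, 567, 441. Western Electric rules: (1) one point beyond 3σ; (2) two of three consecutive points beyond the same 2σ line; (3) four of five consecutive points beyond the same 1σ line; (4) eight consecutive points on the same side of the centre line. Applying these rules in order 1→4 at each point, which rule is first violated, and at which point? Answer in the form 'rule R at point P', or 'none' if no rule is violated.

none

Zone of each point (C = within 1σ̂, B = 1σ̂–2σ̂, A = 2σ̂–3σ̂, * = beyond 3σ̂; sign = side of CL): 1:-C, 2:-C, 3:-C, 4:+C, 5:+C, 6:+C, 7:+C, 8:-B, 9:-C, 10:-B, 11:+B, 12:+C, 13:+C, 14:+C, 15:-B
No rule fires across all 15 points.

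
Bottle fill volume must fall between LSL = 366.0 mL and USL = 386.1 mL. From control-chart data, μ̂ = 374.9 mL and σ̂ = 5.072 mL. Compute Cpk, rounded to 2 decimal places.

Cpu = (USL − μ̂) / (3σ̂) = (386.1 − 374.9) / (3 × 5.072) = 0.7361; Cpl = (μ̂ − LSL) / (3σ̂) = (374.9 − 366.0) / (3 × 5.072) = 0.5849; Cpk = min(Cpu, Cpl) = 0.5849

0.58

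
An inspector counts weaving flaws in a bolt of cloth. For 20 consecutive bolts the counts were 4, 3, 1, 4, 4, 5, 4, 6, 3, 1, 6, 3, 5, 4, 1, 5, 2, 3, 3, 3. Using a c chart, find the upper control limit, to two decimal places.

9.11

c̄ = (4 + 3 + 1 + 4 + 4 + 5 + 4 + 6 + 3 + 1 + 6 + 3 + 5 + 4 + 1 + 5 + 2 + 3 + 3 + 3) / 20 = 70 / 20 = 3.5000
UCL = c̄ + 3√c̄ = 3.5000 + 3 × √3.5000 = 3.5000 + 3 × 1.8708 = 9.1125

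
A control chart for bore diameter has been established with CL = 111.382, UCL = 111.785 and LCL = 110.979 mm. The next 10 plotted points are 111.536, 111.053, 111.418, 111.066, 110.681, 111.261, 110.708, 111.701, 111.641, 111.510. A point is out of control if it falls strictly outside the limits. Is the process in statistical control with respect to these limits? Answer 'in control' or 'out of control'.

out of control

Compare each point to [110.979, 111.785]: sample 5 = 110.681 < LCL; sample 7 = 110.708 < LCL.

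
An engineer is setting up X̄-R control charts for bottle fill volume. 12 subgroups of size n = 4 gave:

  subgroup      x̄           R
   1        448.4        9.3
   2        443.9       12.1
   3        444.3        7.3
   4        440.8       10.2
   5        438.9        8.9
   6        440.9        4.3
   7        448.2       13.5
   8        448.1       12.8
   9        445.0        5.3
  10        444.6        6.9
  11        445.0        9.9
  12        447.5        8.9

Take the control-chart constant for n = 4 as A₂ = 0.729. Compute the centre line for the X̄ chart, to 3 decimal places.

444.633

X̄̄ = (448.4 + 443.9 + 444.3 + 440.8 + 438.9 + 440.9 + 448.2 + 448.1 + 445.0 + 444.6 + 445.0 + 447.5) / 12 = 5335.6000 / 12 = 444.6333
CL = X̄̄ = 444.6333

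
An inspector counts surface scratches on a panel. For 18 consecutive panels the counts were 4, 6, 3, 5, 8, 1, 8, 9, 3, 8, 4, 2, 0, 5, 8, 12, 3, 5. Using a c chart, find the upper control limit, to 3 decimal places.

12.078

c̄ = (4 + 6 + 3 + 5 + 8 + 1 + 8 + 9 + 3 + 8 + 4 + 2 + 0 + 5 + 8 + 12 + 3 + 5) / 18 = 94 / 18 = 5.2222
UCL = c̄ + 3√c̄ = 5.2222 + 3 × √5.2222 = 5.2222 + 3 × 2.2852 = 12.0779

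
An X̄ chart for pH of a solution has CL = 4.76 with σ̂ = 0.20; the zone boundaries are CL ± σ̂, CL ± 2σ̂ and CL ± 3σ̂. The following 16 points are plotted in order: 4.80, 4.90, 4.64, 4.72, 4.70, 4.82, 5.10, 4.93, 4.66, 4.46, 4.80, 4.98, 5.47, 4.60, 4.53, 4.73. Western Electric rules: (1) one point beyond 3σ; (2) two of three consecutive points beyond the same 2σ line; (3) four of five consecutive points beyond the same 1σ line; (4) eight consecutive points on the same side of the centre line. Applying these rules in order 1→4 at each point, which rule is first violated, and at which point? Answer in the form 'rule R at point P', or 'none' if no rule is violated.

rule 1 at point 13

Zone of each point (C = within 1σ̂, B = 1σ̂–2σ̂, A = 2σ̂–3σ̂, * = beyond 3σ̂; sign = side of CL): 1:+C, 2:+C, 3:-C, 4:-C, 5:-C, 6:+C, 7:+B, 8:+C, 9:-C, 10:-B, 11:+C, 12:+B, 13:+*, 14:-C, 15:-B, 16:-C
Rule 1 (one point beyond the 3σ limits) is satisfied at point 13.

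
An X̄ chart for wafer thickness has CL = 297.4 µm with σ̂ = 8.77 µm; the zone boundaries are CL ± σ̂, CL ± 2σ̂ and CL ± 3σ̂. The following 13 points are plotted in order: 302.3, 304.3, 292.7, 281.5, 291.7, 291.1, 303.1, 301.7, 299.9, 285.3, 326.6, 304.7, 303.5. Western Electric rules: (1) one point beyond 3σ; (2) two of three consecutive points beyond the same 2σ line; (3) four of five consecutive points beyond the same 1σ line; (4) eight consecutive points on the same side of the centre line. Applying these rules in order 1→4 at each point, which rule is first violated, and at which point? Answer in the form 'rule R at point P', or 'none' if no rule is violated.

rule 1 at point 11

Zone of each point (C = within 1σ̂, B = 1σ̂–2σ̂, A = 2σ̂–3σ̂, * = beyond 3σ̂; sign = side of CL): 1:+C, 2:+C, 3:-C, 4:-B, 5:-C, 6:-C, 7:+C, 8:+C, 9:+C, 10:-B, 11:+*, 12:+C, 13:+C
Rule 1 (one point beyond the 3σ limits) is satisfied at point 11.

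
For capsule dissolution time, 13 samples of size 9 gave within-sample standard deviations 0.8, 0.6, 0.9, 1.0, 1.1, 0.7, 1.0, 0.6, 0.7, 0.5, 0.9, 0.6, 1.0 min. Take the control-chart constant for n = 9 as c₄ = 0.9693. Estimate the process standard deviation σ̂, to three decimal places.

0.825

s̄ = (0.8 + 0.6 + 0.9 + 1.0 + 1.1 + 0.7 + 1.0 + 0.6 + 0.7 + 0.5 + 0.9 + 0.6 + 1.0) / 13 = 0.8000
σ̂ = s̄ / c₄ = 0.8000 / 0.9693 = 0.8253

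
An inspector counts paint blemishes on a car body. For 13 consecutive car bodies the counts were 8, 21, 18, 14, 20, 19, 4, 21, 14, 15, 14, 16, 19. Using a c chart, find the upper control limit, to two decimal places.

27.47

c̄ = (8 + 21 + 18 + 14 + 20 + 19 + 4 + 21 + 14 + 15 + 14 + 16 + 19) / 13 = 203 / 13 = 15.6154
UCL = c̄ + 3√c̄ = 15.6154 + 3 × √15.6154 = 15.6154 + 3 × 3.9516 = 27.4703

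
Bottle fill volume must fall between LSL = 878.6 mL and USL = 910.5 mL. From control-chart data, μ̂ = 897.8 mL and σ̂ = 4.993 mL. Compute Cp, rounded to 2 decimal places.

1.06

Cp = (USL − LSL) / (6σ̂) = (910.5 − 878.6) / (6 × 4.993) = 31.9000 / 29.9580 = 1.0648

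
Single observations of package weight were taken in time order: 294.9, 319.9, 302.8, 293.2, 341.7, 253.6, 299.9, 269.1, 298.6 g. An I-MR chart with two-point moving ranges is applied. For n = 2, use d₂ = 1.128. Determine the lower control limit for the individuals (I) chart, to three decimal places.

199.039

X̄ = (294.9 + 319.9 + 302.8 + 293.2 + 341.7 + 253.6 + 299.9 + 269.1 + 298.6) / 9 = 297.0778
Moving ranges: 25.0, 17.1, 9.6, 48.5, 88.1, 46.3, 30.8, 29.5; M̄R̄ = 294.9000 / 8 = 36.8625
LCL = X̄ − 3·M̄R̄/d₂ = 297.0778 − 3 × 36.8625 / 1.128 = 199.0392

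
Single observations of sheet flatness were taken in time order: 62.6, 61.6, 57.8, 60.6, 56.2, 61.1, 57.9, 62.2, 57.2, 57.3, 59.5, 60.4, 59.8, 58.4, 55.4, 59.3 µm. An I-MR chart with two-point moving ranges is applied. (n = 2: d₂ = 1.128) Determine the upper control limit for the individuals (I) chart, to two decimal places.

66.56

X̄ = (62.6 + 61.6 + 57.8 + 60.6 + 56.2 + 61.1 + 57.9 + 62.2 + 57.2 + 57.3 + 59.5 + 60.4 + 59.8 + 58.4 + 55.4 + 59.3) / 16 = 59.2062
Moving ranges: 1.0, 3.8, 2.8, 4.4, 4.9, 3.2, 4.3, 5.0, 0.1, 2.2, 0.9, 0.6, 1.4, 3.0, 3.9; M̄R̄ = 41.5000 / 15 = 2.7667
UCL = X̄ + 3·M̄R̄/d₂ = 59.2062 + 3 × 2.7667 / 1.128 = 66.5644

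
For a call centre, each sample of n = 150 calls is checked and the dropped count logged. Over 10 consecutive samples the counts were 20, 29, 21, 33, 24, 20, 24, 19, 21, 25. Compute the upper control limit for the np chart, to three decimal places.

p̄ = Σdᵢ / (k·n) = 236 / (10 × 150) = 0.15733
UCL = np̄ + 3·√(np̄(1−p̄)) = 23.6000 + 3 × √(23.6000×0.84267) = 23.6000 + 3 × 4.4595 = 36.9784

36.978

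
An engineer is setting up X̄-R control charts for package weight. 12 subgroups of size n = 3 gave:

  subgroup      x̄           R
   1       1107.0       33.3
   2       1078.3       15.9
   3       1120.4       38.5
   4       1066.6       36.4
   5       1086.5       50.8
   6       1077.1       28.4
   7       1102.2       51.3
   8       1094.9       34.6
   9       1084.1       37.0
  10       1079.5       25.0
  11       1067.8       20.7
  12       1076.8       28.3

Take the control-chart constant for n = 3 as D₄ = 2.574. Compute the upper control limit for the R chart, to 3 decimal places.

R̄ = (33.3 + 15.9 + 38.5 + 36.4 + 50.8 + 28.4 + 51.3 + 34.6 + 37.0 + 25.0 + 20.7 + 28.3) / 12 = 400.2000 / 12 = 33.3500
UCL_R = D₄·R̄ = 2.574 × 33.3500 = 85.8429

85.843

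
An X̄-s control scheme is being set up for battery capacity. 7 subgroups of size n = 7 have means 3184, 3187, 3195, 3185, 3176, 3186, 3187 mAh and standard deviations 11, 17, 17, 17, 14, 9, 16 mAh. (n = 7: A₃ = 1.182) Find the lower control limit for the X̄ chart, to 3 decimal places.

X̄̄ = (3184 + 3187 + 3195 + 3185 + 3176 + 3186 + 3187) / 7 = 3185.7143
s̄ = (11 + 17 + 17 + 17 + 14 + 9 + 16) / 7 = 14.4286
LCL = X̄̄ − A₃·s̄ = 3185.7143 − 1.182 × 14.4286 = 3168.6597

3168.660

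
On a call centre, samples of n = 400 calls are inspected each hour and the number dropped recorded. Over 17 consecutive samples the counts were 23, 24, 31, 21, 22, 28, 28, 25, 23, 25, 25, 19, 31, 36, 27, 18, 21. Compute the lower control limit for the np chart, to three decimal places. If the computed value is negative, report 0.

p̄ = Σdᵢ / (k·n) = 427 / (17 × 400) = 0.06279
LCL = np̄ − 3·√(np̄(1−p̄)) = 25.1176 − 3 × 4.8518 = 10.5621

10.562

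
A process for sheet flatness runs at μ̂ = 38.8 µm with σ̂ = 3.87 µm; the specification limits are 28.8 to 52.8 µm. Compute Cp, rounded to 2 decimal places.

Cp = (USL − LSL) / (6σ̂) = (52.8 − 28.8) / (6 × 3.87) = 24.0000 / 23.2200 = 1.0336

1.03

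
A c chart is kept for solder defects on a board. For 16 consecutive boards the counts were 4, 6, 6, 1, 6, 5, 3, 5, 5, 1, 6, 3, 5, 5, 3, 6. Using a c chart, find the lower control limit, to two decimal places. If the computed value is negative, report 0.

c̄ = (4 + 6 + 6 + 1 + 6 + 5 + 3 + 5 + 5 + 1 + 6 + 3 + 5 + 5 + 3 + 6) / 16 = 70 / 16 = 4.3750
LCL = c̄ − 3√c̄ = 4.3750 − 3 × 2.0917 = -1.9000 → 0 (cannot be negative)

0.00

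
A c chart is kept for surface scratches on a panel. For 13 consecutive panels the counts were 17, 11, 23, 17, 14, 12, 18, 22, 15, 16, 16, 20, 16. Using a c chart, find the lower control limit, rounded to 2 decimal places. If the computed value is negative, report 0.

c̄ = (17 + 11 + 23 + 17 + 14 + 12 + 18 + 22 + 15 + 16 + 16 + 20 + 16) / 13 = 217 / 13 = 16.6923
LCL = c̄ − 3√c̄ = 16.6923 − 3 × 4.0856 = 4.4354

4.44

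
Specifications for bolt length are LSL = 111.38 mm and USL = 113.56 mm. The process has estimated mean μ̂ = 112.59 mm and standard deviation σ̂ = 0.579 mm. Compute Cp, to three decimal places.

Cp = (USL − LSL) / (6σ̂) = (113.56 − 111.38) / (6 × 0.579) = 2.1800 / 3.4740 = 0.6275

0.628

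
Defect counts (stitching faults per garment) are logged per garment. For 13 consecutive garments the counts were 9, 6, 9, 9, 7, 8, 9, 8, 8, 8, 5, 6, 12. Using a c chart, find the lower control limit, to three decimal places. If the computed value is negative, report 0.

0.000

c̄ = (9 + 6 + 9 + 9 + 7 + 8 + 9 + 8 + 8 + 8 + 5 + 6 + 12) / 13 = 104 / 13 = 8.0000
LCL = c̄ − 3√c̄ = 8.0000 − 3 × 2.8284 = -0.4853 → 0 (cannot be negative)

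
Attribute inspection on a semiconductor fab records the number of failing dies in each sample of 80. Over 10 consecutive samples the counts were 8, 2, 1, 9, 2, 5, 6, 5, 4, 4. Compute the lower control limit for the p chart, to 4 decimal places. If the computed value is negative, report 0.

0.0000

p̄ = Σdᵢ / (k·n) = 46 / (10 × 80) = 0.05750
LCL = p̄ − 3·√(p̄(1−p̄)/n) = 0.05750 − 3 × 0.02603 = -0.02058 → 0 (negative, so LCL = 0)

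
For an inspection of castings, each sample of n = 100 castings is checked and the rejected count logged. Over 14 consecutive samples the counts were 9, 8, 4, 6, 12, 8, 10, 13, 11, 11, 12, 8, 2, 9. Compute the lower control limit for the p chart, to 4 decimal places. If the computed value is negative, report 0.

0.0029

p̄ = Σdᵢ / (k·n) = 123 / (14 × 100) = 0.08786
LCL = p̄ − 3·√(p̄(1−p̄)/n) = 0.08786 − 3 × 0.02831 = 0.00293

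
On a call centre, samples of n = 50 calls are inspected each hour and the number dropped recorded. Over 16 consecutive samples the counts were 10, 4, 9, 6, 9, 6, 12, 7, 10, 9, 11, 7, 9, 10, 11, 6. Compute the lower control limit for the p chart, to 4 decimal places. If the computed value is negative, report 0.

0.0106

p̄ = Σdᵢ / (k·n) = 136 / (16 × 50) = 0.17000
LCL = p̄ − 3·√(p̄(1−p̄)/n) = 0.17000 − 3 × 0.05312 = 0.01063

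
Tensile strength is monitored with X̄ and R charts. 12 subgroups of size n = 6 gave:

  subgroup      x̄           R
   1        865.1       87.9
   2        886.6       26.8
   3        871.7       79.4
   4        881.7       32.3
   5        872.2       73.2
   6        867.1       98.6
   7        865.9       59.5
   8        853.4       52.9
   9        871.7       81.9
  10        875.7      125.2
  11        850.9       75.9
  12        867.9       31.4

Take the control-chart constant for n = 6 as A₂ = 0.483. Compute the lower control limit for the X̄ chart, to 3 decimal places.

X̄̄ = (865.1 + 886.6 + 871.7 + 881.7 + 872.2 + 867.1 + 865.9 + 853.4 + 871.7 + 875.7 + 850.9 + 867.9) / 12 = 10429.9000 / 12 = 869.1583
R̄ = (87.9 + 26.8 + 79.4 + 32.3 + 73.2 + 98.6 + 59.5 + 52.9 + 81.9 + 125.2 + 75.9 + 31.4) / 12 = 825.0000 / 12 = 68.7500
LCL = X̄̄ − A₂·R̄ = 869.1583 − 0.483 × 68.7500 = 835.9521

835.952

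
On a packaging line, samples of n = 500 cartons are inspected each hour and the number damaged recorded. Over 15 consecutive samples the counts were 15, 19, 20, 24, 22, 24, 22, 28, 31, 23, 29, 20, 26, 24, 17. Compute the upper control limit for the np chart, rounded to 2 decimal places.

p̄ = Σdᵢ / (k·n) = 344 / (15 × 500) = 0.04587
UCL = np̄ + 3·√(np̄(1−p̄)) = 22.9333 + 3 × √(22.9333×0.95413) = 22.9333 + 3 × 4.6778 = 36.9666

36.97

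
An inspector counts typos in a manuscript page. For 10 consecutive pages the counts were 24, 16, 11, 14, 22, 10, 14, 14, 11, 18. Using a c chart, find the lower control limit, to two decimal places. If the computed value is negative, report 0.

3.63

c̄ = (24 + 16 + 11 + 14 + 22 + 10 + 14 + 14 + 11 + 18) / 10 = 154 / 10 = 15.4000
LCL = c̄ − 3√c̄ = 15.4000 − 3 × 3.9243 = 3.6271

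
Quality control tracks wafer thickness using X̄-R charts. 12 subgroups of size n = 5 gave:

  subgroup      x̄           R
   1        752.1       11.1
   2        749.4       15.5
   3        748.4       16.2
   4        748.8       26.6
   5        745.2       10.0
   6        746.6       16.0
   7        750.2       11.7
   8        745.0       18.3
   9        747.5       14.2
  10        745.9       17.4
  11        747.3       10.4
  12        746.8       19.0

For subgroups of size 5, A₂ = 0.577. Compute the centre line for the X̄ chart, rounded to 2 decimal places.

X̄̄ = (752.1 + 749.4 + 748.4 + 748.8 + 745.2 + 746.6 + 750.2 + 745.0 + 747.5 + 745.9 + 747.3 + 746.8) / 12 = 8973.2000 / 12 = 747.7667
CL = X̄̄ = 747.7667

747.77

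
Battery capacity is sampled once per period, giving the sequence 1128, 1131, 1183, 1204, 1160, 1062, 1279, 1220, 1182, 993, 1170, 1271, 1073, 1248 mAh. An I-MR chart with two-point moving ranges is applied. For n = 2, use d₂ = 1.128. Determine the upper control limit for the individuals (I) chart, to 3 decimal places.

X̄ = (1128 + 1131 + 1183 + 1204 + 1160 + 1062 + 1279 + 1220 + 1182 + 993 + 1170 + 1271 + 1073 + 1248) / 14 = 1164.5714
Moving ranges: 3, 52, 21, 44, 98, 217, 59, 38, 189, 177, 101, 198, 175; M̄R̄ = 1372.0000 / 13 = 105.5385
UCL = X̄ + 3·M̄R̄/d₂ = 1164.5714 + 3 × 105.5385 / 1.128 = 1445.2588

1445.259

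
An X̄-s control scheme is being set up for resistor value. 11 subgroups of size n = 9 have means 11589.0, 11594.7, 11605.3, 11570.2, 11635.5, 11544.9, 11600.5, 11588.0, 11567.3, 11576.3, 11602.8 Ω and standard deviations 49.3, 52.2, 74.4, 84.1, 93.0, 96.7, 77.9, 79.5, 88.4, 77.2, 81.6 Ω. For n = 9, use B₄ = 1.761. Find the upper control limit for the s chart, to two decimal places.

136.77

s̄ = (49.3 + 52.2 + 74.4 + 84.1 + 93.0 + 96.7 + 77.9 + 79.5 + 88.4 + 77.2 + 81.6) / 11 = 77.6636
UCL_s = B₄·s̄ = 1.761 × 77.6636 = 136.7657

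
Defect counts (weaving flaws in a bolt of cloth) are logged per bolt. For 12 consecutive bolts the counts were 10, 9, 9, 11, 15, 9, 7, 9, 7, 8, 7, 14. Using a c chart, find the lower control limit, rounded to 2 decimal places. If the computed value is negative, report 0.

c̄ = (10 + 9 + 9 + 11 + 15 + 9 + 7 + 9 + 7 + 8 + 7 + 14) / 12 = 115 / 12 = 9.5833
LCL = c̄ − 3√c̄ = 9.5833 − 3 × 3.0957 = 0.2962

0.30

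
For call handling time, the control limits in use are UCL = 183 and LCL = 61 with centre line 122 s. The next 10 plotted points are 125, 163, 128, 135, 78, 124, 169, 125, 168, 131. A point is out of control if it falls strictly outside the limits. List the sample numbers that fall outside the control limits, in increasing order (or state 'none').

All 10 points lie within [61, 183].

none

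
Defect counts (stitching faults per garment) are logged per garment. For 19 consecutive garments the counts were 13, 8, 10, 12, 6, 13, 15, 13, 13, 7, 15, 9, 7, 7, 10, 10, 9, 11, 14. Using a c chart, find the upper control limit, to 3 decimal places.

20.413

c̄ = (13 + 8 + 10 + 12 + 6 + 13 + 15 + 13 + 13 + 7 + 15 + 9 + 7 + 7 + 10 + 10 + 9 + 11 + 14) / 19 = 202 / 19 = 10.6316
UCL = c̄ + 3√c̄ = 10.6316 + 3 × √10.6316 = 10.6316 + 3 × 3.2606 = 20.4134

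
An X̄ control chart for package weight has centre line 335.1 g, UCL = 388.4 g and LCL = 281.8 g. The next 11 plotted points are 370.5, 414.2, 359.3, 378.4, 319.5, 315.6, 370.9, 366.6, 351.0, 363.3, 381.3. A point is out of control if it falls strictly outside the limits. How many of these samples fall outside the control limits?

Compare each point to [281.8, 388.4]: sample 2 = 414.2 > UCL.

1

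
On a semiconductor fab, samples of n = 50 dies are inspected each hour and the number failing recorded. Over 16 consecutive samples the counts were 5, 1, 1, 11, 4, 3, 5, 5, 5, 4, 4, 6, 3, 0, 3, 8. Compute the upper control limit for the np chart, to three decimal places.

p̄ = Σdᵢ / (k·n) = 68 / (16 × 50) = 0.08500
UCL = np̄ + 3·√(np̄(1−p̄)) = 4.2500 + 3 × √(4.2500×0.91500) = 4.2500 + 3 × 1.9720 = 10.1660

10.166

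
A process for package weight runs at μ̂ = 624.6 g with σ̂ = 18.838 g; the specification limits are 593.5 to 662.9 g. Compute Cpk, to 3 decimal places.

Cpu = (USL − μ̂) / (3σ̂) = (662.9 − 624.6) / (3 × 18.838) = 0.6777; Cpl = (μ̂ − LSL) / (3σ̂) = (624.6 − 593.5) / (3 × 18.838) = 0.5503; Cpk = min(Cpu, Cpl) = 0.5503

0.550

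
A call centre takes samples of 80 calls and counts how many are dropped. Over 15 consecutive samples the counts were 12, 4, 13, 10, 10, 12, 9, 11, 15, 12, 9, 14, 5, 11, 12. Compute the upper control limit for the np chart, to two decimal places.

19.70

p̄ = Σdᵢ / (k·n) = 159 / (15 × 80) = 0.13250
UCL = np̄ + 3·√(np̄(1−p̄)) = 10.6000 + 3 × √(10.6000×0.86750) = 10.6000 + 3 × 3.0324 = 19.6972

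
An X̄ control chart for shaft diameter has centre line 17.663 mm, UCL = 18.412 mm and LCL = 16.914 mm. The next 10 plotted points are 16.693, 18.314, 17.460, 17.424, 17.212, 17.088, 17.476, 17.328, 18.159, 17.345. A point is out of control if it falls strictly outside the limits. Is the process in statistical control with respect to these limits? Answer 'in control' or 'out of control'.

out of control

Compare each point to [16.914, 18.412]: sample 1 = 16.693 < LCL.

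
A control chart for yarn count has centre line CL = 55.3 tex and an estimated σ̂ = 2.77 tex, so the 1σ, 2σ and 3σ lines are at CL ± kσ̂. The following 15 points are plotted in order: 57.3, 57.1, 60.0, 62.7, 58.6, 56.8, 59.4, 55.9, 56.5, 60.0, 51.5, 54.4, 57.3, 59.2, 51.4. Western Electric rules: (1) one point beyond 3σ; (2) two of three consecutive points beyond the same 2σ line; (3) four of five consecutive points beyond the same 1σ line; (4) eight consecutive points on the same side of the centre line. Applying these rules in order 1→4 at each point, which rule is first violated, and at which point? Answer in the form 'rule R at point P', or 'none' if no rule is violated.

Zone of each point (C = within 1σ̂, B = 1σ̂–2σ̂, A = 2σ̂–3σ̂, * = beyond 3σ̂; sign = side of CL): 1:+C, 2:+C, 3:+B, 4:+A, 5:+B, 6:+C, 7:+B, 8:+C, 9:+C, 10:+B, 11:-B, 12:-C, 13:+C, 14:+B, 15:-B
Rule 3 (four of five consecutive points beyond the same 1σ limit) is satisfied at point 7.

rule 3 at point 7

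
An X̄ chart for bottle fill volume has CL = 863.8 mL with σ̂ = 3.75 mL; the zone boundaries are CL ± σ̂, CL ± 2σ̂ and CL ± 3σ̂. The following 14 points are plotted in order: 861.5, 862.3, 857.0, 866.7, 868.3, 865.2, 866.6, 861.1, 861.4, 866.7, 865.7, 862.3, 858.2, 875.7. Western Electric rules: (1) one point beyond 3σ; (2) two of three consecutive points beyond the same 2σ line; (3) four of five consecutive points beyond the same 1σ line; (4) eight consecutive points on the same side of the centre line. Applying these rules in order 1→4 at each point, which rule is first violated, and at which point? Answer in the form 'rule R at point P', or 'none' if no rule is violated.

Zone of each point (C = within 1σ̂, B = 1σ̂–2σ̂, A = 2σ̂–3σ̂, * = beyond 3σ̂; sign = side of CL): 1:-C, 2:-C, 3:-B, 4:+C, 5:+B, 6:+C, 7:+C, 8:-C, 9:-C, 10:+C, 11:+C, 12:-C, 13:-B, 14:+*
Rule 1 (one point beyond the 3σ limits) is satisfied at point 14.

rule 1 at point 14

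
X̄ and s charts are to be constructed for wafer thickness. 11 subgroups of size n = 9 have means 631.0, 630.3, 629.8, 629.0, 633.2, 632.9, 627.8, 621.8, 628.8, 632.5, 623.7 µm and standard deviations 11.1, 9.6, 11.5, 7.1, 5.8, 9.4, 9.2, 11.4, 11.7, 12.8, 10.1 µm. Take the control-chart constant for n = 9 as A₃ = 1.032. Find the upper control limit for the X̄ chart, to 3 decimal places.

X̄̄ = (631.0 + 630.3 + 629.8 + 629.0 + 633.2 + 632.9 + 627.8 + 621.8 + 628.8 + 632.5 + 623.7) / 11 = 629.1636
s̄ = (11.1 + 9.6 + 11.5 + 7.1 + 5.8 + 9.4 + 9.2 + 11.4 + 11.7 + 12.8 + 10.1) / 11 = 9.9727
UCL = X̄̄ + A₃·s̄ = 629.1636 + 1.032 × 9.9727 = 639.4555

639.455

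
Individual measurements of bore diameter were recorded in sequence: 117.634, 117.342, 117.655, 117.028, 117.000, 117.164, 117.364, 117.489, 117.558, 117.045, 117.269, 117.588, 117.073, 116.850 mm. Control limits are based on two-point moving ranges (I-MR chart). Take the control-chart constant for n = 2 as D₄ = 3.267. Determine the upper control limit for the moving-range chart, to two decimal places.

0.91

Moving ranges: 0.292, 0.313, 0.627, 0.028, 0.164, 0.200, 0.125, 0.069, 0.513, 0.224, 0.319, 0.515, 0.223; M̄R̄ = 3.6120 / 13 = 0.2778
UCL_MR = D₄·M̄R̄ = 3.267 × 0.2778 = 0.9077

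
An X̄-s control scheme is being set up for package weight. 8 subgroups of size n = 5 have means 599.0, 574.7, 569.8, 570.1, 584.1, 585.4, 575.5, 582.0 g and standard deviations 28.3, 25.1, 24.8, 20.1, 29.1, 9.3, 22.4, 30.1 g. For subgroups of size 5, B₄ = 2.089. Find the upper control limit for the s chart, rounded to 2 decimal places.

49.40

s̄ = (28.3 + 25.1 + 24.8 + 20.1 + 29.1 + 9.3 + 22.4 + 30.1) / 8 = 23.6500
UCL_s = B₄·s̄ = 2.089 × 23.6500 = 49.4049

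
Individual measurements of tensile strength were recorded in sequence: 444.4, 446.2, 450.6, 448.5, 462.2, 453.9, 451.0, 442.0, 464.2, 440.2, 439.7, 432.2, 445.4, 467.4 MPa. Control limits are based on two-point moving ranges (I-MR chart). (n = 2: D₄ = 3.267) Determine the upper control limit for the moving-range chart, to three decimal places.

33.072

Moving ranges: 1.8, 4.4, 2.1, 13.7, 8.3, 2.9, 9.0, 22.2, 24.0, 0.5, 7.5, 13.2, 22.0; M̄R̄ = 131.6000 / 13 = 10.1231
UCL_MR = D₄·M̄R̄ = 3.267 × 10.1231 = 33.0721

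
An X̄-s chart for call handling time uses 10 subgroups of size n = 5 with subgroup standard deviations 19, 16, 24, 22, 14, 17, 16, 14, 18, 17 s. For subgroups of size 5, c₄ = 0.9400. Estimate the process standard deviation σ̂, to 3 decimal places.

18.830

s̄ = (19 + 16 + 24 + 22 + 14 + 17 + 16 + 14 + 18 + 17) / 10 = 17.7000
σ̂ = s̄ / c₄ = 17.7000 / 0.9400 = 18.8298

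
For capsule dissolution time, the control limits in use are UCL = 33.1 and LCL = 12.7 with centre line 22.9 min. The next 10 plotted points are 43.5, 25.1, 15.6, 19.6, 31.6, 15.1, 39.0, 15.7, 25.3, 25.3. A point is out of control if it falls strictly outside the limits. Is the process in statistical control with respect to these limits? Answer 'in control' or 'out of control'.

out of control

Compare each point to [12.7, 33.1]: sample 1 = 43.5 > UCL; sample 7 = 39.0 > UCL.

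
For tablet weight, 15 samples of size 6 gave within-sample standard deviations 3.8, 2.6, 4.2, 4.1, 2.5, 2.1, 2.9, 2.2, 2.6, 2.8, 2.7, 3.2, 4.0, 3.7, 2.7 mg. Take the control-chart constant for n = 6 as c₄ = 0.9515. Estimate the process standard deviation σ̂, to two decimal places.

3.23

s̄ = (3.8 + 2.6 + 4.2 + 4.1 + 2.5 + 2.1 + 2.9 + 2.2 + 2.6 + 2.8 + 2.7 + 3.2 + 4.0 + 3.7 + 2.7) / 15 = 3.0733
σ̂ = s̄ / c₄ = 3.0733 / 0.9515 = 3.2300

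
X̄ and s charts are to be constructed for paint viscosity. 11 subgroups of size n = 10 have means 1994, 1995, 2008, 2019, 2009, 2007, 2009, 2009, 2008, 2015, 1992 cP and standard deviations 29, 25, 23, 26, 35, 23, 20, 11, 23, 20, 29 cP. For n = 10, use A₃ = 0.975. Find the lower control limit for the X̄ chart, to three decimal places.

1982.509

X̄̄ = (1994 + 1995 + 2008 + 2019 + 2009 + 2007 + 2009 + 2009 + 2008 + 2015 + 1992) / 11 = 2005.9091
s̄ = (29 + 25 + 23 + 26 + 35 + 23 + 20 + 11 + 23 + 20 + 29) / 11 = 24.0000
LCL = X̄̄ − A₃·s̄ = 2005.9091 − 0.975 × 24.0000 = 1982.5091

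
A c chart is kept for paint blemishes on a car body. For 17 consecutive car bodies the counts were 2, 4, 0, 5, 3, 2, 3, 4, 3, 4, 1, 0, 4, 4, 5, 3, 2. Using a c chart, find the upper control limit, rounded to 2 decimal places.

7.98

c̄ = (2 + 4 + 0 + 5 + 3 + 2 + 3 + 4 + 3 + 4 + 1 + 0 + 4 + 4 + 5 + 3 + 2) / 17 = 49 / 17 = 2.8824
UCL = c̄ + 3√c̄ = 2.8824 + 3 × √2.8824 = 2.8824 + 3 × 1.6977 = 7.9756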